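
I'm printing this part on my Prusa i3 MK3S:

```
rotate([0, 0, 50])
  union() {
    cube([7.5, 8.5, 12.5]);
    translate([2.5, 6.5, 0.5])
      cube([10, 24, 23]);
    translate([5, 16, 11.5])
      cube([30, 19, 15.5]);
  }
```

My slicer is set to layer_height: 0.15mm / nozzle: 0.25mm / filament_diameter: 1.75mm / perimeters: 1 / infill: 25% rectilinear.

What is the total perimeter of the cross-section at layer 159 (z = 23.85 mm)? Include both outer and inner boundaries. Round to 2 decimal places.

98.00 mm

At z = 23.85 mm: the cube is absent (z outside [0, 12.5]); the cube at (2.5, 6.5) is not intersected at this z (z outside [0.5, 23.5]); the cube at (5, 16) is present — its section is the full 30×19 rectangle (perimeter 98.00 mm); Taking the union: only the 30×19 cube at (5, 16) is present, so the union is just that shape — boundary = 98.00 mm; (whole slice rotated 50° about Z — lengths, areas and connectivity unchanged). Overall, the cross-section is a single solid region. Total boundary length (outer) = 98.00 mm.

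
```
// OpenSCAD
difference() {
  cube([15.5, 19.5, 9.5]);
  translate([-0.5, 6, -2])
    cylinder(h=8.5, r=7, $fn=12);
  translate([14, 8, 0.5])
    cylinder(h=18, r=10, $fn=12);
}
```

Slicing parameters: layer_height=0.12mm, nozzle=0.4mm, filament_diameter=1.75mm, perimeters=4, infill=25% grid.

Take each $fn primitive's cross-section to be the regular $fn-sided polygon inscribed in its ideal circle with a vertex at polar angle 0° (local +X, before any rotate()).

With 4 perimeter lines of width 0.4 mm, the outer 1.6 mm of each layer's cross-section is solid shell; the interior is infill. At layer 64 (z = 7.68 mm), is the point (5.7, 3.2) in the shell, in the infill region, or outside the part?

outside

At z = 7.68 mm: the 15.5×19.5 cube contributes its full rectangle; the cylinder at (-0.5, 6) is not intersected at this z (z outside [-2, 6.5]); the r=10 cylinder at (14, 8) contributes a regular 12-gon of circumradius 10; Taking the first minus the rest: starting from the 15.5×19.5 cube, the r=10 cylinder at (14, 8) partially overlaps it — only the 169.83 mm² overlap (of its 300.00 mm²) is removed, clipping the outline — 1 connected region. Overall, the cross-section is a single solid region. The nearest boundary edge runs (5.34, 3.00)→(8.34, 0.00); distance from the point to it = 0.40 mm. The point is not inside any of the regions above, so it lies outside the cross-section (0.40 mm from the nearest boundary).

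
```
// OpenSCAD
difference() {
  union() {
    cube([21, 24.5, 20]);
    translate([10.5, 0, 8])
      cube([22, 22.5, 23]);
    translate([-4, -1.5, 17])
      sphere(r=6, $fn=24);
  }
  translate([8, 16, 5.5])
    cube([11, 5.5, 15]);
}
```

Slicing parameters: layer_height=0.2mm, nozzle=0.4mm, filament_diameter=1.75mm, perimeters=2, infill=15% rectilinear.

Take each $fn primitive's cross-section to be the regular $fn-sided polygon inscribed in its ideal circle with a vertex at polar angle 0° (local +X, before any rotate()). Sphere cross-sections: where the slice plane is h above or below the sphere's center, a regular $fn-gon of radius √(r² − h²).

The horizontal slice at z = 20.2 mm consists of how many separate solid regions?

At z = 20.2 mm: the cube does not reach this height (z outside [0, 20]); the cube at (10.5, 0) (footprint 22×22.5) is included at this height; the r=6 sphere at (-4, -1.5) slices to a regular 24-gon of circumradius 5.075 (√(r²−h²) with h=3.2 from center); Merging all regions: the 2 present regions are separate (no shared area or edge), so areas and boundary lengths simply add and each stays a separate island — 2 connected regions; the cube at (8, 16) (footprint 11×5.5) is included at this height; Taking the first minus the rest: starting from that combined region, the 11×5.5 cube at (8, 16) partially overlaps it — only the 46.75 mm² overlap (of its 60.50 mm²) is removed, clipping the outline — 2 connected regions. The result has 2 disconnected regions.

2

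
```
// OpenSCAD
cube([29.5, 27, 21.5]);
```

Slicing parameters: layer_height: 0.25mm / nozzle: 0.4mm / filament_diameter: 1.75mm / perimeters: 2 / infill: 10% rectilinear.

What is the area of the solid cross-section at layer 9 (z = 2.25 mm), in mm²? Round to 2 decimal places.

At z = 2.25 mm: the 29.5×27 cube contributes its full rectangle (area 796.50 mm²). Overall, the cross-section is a single solid region. Net area = 796.50 mm².

796.50 mm²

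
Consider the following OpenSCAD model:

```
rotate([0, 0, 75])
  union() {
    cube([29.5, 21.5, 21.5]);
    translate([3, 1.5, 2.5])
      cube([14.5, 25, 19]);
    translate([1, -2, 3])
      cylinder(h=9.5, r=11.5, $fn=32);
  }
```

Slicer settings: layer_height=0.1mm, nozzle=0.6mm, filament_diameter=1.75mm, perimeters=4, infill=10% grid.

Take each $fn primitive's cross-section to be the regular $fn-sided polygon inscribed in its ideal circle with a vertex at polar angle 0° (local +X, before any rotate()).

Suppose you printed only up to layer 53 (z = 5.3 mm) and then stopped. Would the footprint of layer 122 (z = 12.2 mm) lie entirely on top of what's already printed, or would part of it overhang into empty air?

entirely on top

Compare the two slices. At z = 5.3: the cube (footprint 29.5×21.5) is included at this height (area 634.25 mm²); the cube at (3, 1.5) is present — its section is the full 14.5×25 rectangle (area 362.50 mm²); the cylinder at (1, -2): section is a regular 32-gon, circumradius r=11.5 (area = (32/2)·11.500²·sin(360°/32) = 412.81 mm²); Combining (union): the regions partially overlap — summed areas 1409.56 mm² minus the doubly-counted overlap 379.85 mm² gives 1029.71 mm² — area = 1029.71 mm²; (rotated 75° about Z; rotation is an isometry so areas/perimeters/island counts are preserved). At z = 12.2: the cube is present — its section is the full 29.5×21.5 rectangle (area 634.25 mm²); the 14.5×25 cube at (3, 1.5) contributes its full rectangle (area 362.50 mm²); the cylinder at (1, -2): section is a regular 32-gon, circumradius r=11.5 (area = (32/2)·11.500²·sin(360°/32) = 412.81 mm²); Taking the union: the regions partially overlap — summed areas 1409.56 mm² minus the doubly-counted overlap 379.85 mm² gives 1029.71 mm² — area = 1029.71 mm²; (rotated 75° about Z; rotation is an isometry so areas/perimeters/island counts are preserved). Checking containment: the cross-section at z = 12.2 is a subset of the cross-section at z = 5.3.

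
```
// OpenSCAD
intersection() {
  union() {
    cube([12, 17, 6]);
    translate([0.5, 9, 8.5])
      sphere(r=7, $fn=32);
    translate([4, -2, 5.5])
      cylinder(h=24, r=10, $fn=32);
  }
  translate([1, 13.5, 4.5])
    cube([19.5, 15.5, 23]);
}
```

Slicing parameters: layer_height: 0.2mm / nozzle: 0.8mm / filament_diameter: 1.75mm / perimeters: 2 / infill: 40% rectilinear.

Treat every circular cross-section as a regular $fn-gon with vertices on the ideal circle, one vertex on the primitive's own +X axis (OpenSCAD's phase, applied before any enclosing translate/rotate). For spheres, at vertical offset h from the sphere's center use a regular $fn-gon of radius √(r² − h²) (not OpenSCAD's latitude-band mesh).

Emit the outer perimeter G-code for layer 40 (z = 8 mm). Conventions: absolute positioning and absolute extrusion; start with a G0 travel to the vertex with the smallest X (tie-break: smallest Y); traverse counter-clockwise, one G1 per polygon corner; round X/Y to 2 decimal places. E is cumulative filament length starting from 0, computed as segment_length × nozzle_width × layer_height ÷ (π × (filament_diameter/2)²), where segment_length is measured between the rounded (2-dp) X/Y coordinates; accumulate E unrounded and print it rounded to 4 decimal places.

At z = 8 mm: the cube is not intersected at this z (z outside [0, 6]); the r=7 sphere at (0.5, 9) slices to a regular 32-gon of circumradius 6.982 (√(r²−h²) with h=0.5 from center); the cylinder at (4, -2): section is a regular 32-gon, circumradius r=10; Taking the union: the regions partially overlap (shared area 44.91 mm²), so overlapping operands fuse into one piece — 1 connected region; the cube at (1, 13.5) is present — its section is the full 19.5×15.5 rectangle; After intersecting: the 19.5×15.5 cube at (1, 13.5) partially overlaps that combined region; clipping to the common part keeps 7.84 mm² — 1 connected region. The outline is a single polygon with 7 vertices. Extrusion per mm of travel: 0.8 × 0.2 / (π × 0.875²) = 0.066520. Accumulating E over each segment gives final E = 0.8496.

G0 X1.00 Y13.50 Z8.00
G1 X5.80 Y13.50 E0.3193
G1 X5.44 Y13.94 E0.3571
G1 X4.38 Y14.81 E0.4483
G1 X3.17 Y15.45 E0.5394
G1 X1.86 Y15.85 E0.6305
G1 X1.00 Y15.93 E0.6880
G1 X1.00 Y13.50 E0.8496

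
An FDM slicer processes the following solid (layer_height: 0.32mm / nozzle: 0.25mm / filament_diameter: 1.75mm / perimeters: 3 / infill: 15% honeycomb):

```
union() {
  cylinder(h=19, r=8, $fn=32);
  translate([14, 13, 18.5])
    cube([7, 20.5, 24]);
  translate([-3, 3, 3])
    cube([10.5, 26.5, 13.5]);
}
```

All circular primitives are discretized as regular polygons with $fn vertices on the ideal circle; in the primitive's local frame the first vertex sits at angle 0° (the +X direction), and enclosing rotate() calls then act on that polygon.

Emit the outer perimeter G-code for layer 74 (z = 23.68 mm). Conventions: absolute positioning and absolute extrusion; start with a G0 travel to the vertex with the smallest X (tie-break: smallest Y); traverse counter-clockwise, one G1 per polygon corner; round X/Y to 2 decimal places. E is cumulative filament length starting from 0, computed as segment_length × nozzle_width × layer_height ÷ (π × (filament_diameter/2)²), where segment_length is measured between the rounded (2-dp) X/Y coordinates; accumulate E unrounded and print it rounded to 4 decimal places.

At z = 23.68 mm: the cylinder is not intersected at this z (z outside [0, 19]); the cube at (14, 13) is present — its section is the full 7×20.5 rectangle; the cube at (-3, 3) does not reach this height (z outside [3, 16.5]); Merging all regions: only the 7×20.5 cube at (14, 13) is present, so the union is just that shape — 1 connected region. The outline is a single polygon with 4 vertices. Extrusion per mm of travel: 0.25 × 0.32 / (π × 0.875²) = 0.033260. Accumulating E over each segment gives final E = 1.8293.

G0 X14.00 Y13.00 Z23.68
G1 X21.00 Y13.00 E0.2328
G1 X21.00 Y33.50 E0.9147
G1 X14.00 Y33.50 E1.1475
G1 X14.00 Y13.00 E1.8293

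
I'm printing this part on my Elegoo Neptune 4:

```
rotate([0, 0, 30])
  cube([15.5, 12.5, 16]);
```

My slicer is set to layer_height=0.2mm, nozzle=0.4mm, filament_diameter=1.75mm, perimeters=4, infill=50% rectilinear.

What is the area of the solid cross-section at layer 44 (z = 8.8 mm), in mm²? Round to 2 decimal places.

193.75 mm²

At z = 8.8 mm: the cube (footprint 15.5×12.5) is included at this height (area 193.75 mm²); (whole slice rotated 30° about Z — lengths, areas and connectivity unchanged). Overall, the cross-section is a single solid region. Net area = 193.75 mm².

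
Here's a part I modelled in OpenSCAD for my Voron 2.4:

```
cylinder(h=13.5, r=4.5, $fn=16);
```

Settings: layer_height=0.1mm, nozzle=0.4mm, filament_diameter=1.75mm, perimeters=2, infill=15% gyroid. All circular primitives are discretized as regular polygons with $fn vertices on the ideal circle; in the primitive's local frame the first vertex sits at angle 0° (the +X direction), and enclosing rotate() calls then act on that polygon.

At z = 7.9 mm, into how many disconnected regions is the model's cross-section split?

1

At z = 7.9 mm: the r=4.5 cylinder gives a regular 16-gon of circumradius 4.5 (constant along its height). The result has 1 disconnected region.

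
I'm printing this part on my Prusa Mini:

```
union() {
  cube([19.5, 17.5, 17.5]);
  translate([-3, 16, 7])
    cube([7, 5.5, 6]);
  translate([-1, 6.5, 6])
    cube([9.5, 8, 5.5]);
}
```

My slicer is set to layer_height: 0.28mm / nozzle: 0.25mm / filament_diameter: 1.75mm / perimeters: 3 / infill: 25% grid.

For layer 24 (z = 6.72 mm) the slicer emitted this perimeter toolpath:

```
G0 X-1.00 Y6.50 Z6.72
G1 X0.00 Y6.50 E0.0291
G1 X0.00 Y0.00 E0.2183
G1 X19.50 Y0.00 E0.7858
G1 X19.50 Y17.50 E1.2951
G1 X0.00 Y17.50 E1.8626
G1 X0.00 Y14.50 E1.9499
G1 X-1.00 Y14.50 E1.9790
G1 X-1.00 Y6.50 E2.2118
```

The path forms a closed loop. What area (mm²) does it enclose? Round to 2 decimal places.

Apply the shoelace formula to the sequence of (X, Y) vertices; enclosed area = 349.25 mm².

349.25 mm²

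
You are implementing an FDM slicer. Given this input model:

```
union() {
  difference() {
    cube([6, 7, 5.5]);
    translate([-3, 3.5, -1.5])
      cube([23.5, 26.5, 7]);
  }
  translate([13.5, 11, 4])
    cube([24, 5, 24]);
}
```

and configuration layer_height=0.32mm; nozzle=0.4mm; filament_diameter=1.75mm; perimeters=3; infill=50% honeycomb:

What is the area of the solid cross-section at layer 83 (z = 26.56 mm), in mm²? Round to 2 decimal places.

At z = 26.56 mm: the cube does not reach this height (z outside [0, 5.5]); the cube at (-3, 3.5) is not intersected at this z (z outside [-1.5, 5.5]); Subtracting the remaining from the first: the first operand is absent here, so nothing remains; the 24×5 cube at (13.5, 11) contributes its full rectangle (area 120.00 mm²); Taking the union: only the 24×5 cube at (13.5, 11) is present, so the union is just that shape — area = 120.00 mm². Overall, the cross-section is a single solid region. Net area = 120.00 mm².

120.00 mm²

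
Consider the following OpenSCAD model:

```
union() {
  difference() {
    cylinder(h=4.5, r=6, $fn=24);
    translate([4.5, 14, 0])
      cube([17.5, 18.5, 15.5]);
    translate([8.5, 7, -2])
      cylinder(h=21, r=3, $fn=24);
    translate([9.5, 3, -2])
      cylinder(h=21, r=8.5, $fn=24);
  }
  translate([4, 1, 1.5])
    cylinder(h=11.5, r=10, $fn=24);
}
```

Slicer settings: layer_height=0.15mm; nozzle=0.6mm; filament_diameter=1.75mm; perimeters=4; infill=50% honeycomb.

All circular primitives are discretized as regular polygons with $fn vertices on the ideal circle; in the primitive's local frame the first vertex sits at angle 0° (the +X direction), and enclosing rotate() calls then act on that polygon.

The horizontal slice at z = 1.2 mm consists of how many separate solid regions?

At z = 1.2 mm: the cylinder: section is a regular 24-gon, circumradius r=6; the cube at (4.5, 14) (footprint 17.5×18.5) is included at this height; the r=3 cylinder at (8.5, 7) gives a regular 24-gon of circumradius 3 (constant along its height); the r=8.5 cylinder at (9.5, 3) contributes a regular 24-gon of circumradius 8.5; Taking the first minus the rest: starting from the r=6 cylinder, the 17.5×18.5 cube at (4.5, 14) misses the remaining region (no effect); the r=3 cylinder at (8.5, 7) misses the remaining region (no effect); the r=8.5 cylinder at (9.5, 3) partially overlaps it — only the 31.31 mm² overlap (of its 224.40 mm²) is removed, clipping the outline — 1 connected region; the cylinder at (4, 1) does not reach this height (z outside [1.5, 13]); Combining (union): only that combined region is present, so the union is just that shape — 1 connected region. The result has 1 disconnected region.

1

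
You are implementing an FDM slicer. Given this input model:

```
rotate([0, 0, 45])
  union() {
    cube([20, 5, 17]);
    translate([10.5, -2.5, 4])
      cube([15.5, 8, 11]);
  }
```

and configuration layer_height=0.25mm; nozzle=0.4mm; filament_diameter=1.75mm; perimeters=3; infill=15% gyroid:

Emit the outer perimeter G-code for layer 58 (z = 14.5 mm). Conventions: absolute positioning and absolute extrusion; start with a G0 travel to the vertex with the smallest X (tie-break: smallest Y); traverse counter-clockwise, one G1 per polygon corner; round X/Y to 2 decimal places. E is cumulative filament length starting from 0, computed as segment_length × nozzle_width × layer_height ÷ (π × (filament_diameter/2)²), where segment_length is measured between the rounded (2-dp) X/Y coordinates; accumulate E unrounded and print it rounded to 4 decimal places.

At z = 14.5 mm: the cube (footprint 20×5) is included at this height; the cube at (10.5, -2.5) (footprint 15.5×8) is included at this height; Taking the union: the regions partially overlap (shared area 47.50 mm²), so overlapping operands fuse into one piece — 1 connected region; (whole slice rotated 45° about Z — lengths, areas and connectivity unchanged). The outline is a single polygon with 8 vertices. Extrusion per mm of travel: 0.4 × 0.25 / (π × 0.875²) = 0.041575. Accumulating E over each segment gives final E = 2.8263.

G0 X-3.54 Y3.54 Z14.50
G1 X0.00 Y0.00 E0.2081
G1 X7.42 Y7.42 E0.6444
G1 X9.19 Y5.66 E0.7482
G1 X20.15 Y16.62 E1.3926
G1 X14.50 Y22.27 E1.7248
G1 X3.54 Y11.31 E2.3692
G1 X3.89 Y10.96 E2.3898
G1 X-3.54 Y3.54 E2.8263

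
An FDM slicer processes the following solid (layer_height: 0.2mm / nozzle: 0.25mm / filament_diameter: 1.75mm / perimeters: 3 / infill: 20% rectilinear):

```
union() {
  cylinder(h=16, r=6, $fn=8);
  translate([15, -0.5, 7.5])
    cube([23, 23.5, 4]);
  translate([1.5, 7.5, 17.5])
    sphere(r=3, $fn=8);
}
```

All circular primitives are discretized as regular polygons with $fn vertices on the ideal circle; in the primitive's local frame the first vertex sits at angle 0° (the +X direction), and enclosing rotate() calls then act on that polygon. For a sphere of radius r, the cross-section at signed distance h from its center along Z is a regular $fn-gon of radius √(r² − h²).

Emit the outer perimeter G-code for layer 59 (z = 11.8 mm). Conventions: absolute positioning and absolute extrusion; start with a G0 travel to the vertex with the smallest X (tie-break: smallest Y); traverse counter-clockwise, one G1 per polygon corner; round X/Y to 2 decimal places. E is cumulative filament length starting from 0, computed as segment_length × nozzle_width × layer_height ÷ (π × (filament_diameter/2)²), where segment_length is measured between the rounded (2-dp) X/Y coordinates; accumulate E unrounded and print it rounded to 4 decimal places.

At z = 11.8 mm: the r=6 cylinder contributes a regular 8-gon of circumradius 6; the cube at (15, -0.5) is absent (z outside [7.5, 11.5]); the sphere at (1.5, 7.5) does not reach this height (|z−center|=5.700 > r=3); Merging all regions: only the r=6 cylinder is present, so the union is just that shape — 1 connected region. The outline is a single polygon with 8 vertices. Extrusion per mm of travel: 0.25 × 0.2 / (π × 0.875²) = 0.020788. Accumulating E over each segment gives final E = 0.7634.

G0 X-6.00 Y0.00 Z11.80
G1 X-4.24 Y-4.24 E0.0954
G1 X0.00 Y-6.00 E0.1909
G1 X4.24 Y-4.24 E0.2863
G1 X6.00 Y0.00 E0.3817
G1 X4.24 Y4.24 E0.4772
G1 X0.00 Y6.00 E0.5726
G1 X-4.24 Y4.24 E0.6680
G1 X-6.00 Y0.00 E0.7634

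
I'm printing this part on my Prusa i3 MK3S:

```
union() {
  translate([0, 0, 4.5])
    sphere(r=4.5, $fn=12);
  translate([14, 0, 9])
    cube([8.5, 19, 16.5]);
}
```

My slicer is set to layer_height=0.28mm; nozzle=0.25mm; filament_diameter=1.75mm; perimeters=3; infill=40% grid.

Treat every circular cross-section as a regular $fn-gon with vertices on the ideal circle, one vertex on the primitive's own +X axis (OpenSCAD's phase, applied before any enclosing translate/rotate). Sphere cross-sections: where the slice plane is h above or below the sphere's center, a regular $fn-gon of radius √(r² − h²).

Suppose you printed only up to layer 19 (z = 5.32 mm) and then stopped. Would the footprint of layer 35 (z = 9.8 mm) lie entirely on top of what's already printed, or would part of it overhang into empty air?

Compare the two slices. At z = 5.32: the r=4.5 sphere contributes a regular 12-gon of circumradius √(4.5²−0.82²) = 4.425 (area = (12/2)·4.425²·sin(360°/12) = 58.73 mm²); the cube at (14, 0) is absent (z outside [9, 25.5]); Combining (union): only the r=4.5 sphere is present, so the union is just that shape — area = 58.73 mm². At z = 9.8: the sphere is absent (|z−center|=5.300 > r=4.5); the cube at (14, 0) (footprint 8.5×19) is included at this height (area 161.50 mm²); Taking the union: only the 8.5×19 cube at (14, 0) is present, so the union is just that shape — area = 161.50 mm². Checking containment: at z = 9.8 the cross-section extends beyond the z = 5.32 cross-section by about 161.50 mm².

part overhangs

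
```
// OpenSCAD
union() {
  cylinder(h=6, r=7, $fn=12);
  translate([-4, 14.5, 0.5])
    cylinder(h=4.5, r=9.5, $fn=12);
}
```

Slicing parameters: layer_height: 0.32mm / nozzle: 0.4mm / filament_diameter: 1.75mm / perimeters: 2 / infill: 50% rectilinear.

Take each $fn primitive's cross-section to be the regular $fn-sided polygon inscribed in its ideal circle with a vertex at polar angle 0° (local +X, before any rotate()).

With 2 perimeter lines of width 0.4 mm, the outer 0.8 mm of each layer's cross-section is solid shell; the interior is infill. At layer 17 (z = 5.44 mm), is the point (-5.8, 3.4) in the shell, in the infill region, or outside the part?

shell

At z = 5.44 mm: the r=7 cylinder contributes a regular 12-gon of circumradius 7; the cylinder at (-4, 14.5) is not intersected at this z (z outside [0.5, 5]); Merging all regions: only the r=7 cylinder is present, so the union is just that shape — 1 connected region. Overall, the cross-section is a single solid region. The nearest boundary edge runs (-3.50, 6.06)→(-6.06, 3.50); distance from the point to it = 0.26 mm. The point is inside the cross-section, 0.26 mm from the nearest boundary — within the 0.8 mm shell band (2 × 0.4).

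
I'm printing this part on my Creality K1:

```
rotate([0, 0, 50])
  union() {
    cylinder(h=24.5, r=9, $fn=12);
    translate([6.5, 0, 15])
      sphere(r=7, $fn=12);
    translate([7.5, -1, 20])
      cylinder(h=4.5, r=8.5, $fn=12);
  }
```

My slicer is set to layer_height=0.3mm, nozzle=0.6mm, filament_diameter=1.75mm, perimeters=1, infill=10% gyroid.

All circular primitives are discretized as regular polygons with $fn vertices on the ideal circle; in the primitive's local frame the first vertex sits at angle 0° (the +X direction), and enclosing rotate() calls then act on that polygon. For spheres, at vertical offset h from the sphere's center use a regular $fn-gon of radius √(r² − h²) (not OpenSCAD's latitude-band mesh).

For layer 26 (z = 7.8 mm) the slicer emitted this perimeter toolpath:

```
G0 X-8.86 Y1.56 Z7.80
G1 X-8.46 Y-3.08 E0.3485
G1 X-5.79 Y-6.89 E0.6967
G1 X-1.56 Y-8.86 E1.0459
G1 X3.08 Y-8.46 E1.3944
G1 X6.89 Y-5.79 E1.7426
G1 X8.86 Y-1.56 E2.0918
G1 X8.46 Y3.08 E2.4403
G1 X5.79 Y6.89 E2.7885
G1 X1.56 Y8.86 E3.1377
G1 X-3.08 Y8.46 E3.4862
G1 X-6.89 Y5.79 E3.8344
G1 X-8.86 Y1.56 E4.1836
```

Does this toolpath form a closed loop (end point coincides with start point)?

yes

Start point (G0): (-8.86, 1.56). End point (last G1): the path returns to the start — closed.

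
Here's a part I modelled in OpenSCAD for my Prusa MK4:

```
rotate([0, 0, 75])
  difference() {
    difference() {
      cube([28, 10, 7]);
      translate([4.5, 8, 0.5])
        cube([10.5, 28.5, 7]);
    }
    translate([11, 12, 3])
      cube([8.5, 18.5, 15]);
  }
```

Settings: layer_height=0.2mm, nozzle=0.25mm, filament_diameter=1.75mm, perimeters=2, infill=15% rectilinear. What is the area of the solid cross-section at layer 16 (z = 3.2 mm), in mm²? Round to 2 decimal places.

At z = 3.2 mm: the cube (footprint 28×10) is included at this height (area 280.00 mm²); the cube at (4.5, 8) (footprint 10.5×28.5) is included at this height (area 299.25 mm²); Subtracting the remaining from the first: starting from the 28×10 cube (280.00 mm²), the 10.5×28.5 cube at (4.5, 8) partially overlaps it — only the 21.00 mm² overlap (of its 299.25 mm²) is removed, clipping the outline — area = 259.00 mm²; the cube at (11, 12) is present — its section is the full 8.5×18.5 rectangle (area 157.25 mm²); After the difference (first − rest): starting from the result so far (259.00 mm²), the 8.5×18.5 cube at (11, 12) misses the remaining region (no effect) — area = 259.00 mm²; (rotated 75° about Z; rotation is an isometry so areas/perimeters/island counts are preserved). Overall, the cross-section is a single solid region. Net area = 259.00 mm².

259.00 mm²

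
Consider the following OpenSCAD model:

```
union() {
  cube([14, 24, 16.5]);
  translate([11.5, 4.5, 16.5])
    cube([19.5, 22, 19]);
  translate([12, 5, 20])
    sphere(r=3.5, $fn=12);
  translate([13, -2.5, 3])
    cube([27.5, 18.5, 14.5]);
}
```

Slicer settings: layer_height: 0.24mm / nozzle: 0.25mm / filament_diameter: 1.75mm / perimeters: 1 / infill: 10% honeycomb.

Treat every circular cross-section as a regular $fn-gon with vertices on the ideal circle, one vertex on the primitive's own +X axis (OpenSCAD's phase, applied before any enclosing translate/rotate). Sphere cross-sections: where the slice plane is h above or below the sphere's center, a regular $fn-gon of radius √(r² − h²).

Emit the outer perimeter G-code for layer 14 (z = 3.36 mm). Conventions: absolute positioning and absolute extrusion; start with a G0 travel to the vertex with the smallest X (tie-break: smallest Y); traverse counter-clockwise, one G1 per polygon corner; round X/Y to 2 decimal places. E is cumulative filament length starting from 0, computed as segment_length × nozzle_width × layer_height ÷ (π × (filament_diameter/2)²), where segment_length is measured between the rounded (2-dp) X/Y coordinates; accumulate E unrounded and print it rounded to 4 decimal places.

At z = 3.36 mm: the cube is present — its section is the full 14×24 rectangle; the cube at (11.5, 4.5) is not intersected at this z (z outside [16.5, 35.5]); the sphere at (12, 5) is absent (|z−center|=16.640 > r=3.5); the cube at (13, -2.5) (footprint 27.5×18.5) is included at this height; Merging all regions: the regions partially overlap (shared area 16.00 mm²), so overlapping operands fuse into one piece — 1 connected region. The outline is a single polygon with 8 vertices. Extrusion per mm of travel: 0.25 × 0.24 / (π × 0.875²) = 0.024945. Accumulating E over each segment gives final E = 3.3426.

G0 X0.00 Y0.00 Z3.36
G1 X13.00 Y0.00 E0.3243
G1 X13.00 Y-2.50 E0.3866
G1 X40.50 Y-2.50 E1.0726
G1 X40.50 Y16.00 E1.5341
G1 X14.00 Y16.00 E2.1952
G1 X14.00 Y24.00 E2.3947
G1 X0.00 Y24.00 E2.7440
G1 X0.00 Y0.00 E3.3426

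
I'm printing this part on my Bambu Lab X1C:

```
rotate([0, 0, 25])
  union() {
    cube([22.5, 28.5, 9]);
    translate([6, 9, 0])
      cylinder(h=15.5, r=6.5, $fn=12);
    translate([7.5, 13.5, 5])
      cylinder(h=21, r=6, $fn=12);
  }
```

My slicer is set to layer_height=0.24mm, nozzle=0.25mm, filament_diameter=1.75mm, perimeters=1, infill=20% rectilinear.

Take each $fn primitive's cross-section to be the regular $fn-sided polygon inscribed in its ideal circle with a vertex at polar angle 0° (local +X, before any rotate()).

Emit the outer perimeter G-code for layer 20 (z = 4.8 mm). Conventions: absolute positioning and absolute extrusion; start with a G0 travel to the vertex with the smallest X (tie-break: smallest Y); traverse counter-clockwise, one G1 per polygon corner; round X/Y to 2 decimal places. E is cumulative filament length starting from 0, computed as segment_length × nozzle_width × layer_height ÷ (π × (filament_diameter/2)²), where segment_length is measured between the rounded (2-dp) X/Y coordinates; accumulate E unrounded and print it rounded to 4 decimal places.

At z = 4.8 mm: the cube is present — its section is the full 22.5×28.5 rectangle; the r=6.5 cylinder at (6, 9) contributes a regular 12-gon of circumradius 6.5; the cylinder at (7.5, 13.5) does not reach this height (z outside [5, 26]); Combining (union): the regions partially overlap (shared area 125.82 mm²), so overlapping operands fuse into one piece — 1 connected region; (whole slice rotated 25° about Z — lengths, areas and connectivity unchanged). The outline is a single polygon with 7 vertices. Extrusion per mm of travel: 0.25 × 0.24 / (π × 0.875²) = 0.024945. Accumulating E over each segment gives final E = 2.5476.

G0 X-12.04 Y25.83 Z4.80
G1 X-4.59 Y9.85 E0.4398
G1 X-4.26 Y7.95 E0.4879
G1 X-3.01 Y6.47 E0.5362
G1 X0.00 Y0.00 E0.7143
G1 X20.39 Y9.51 E1.2755
G1 X8.35 Y35.34 E1.9864
G1 X-12.04 Y25.83 E2.5476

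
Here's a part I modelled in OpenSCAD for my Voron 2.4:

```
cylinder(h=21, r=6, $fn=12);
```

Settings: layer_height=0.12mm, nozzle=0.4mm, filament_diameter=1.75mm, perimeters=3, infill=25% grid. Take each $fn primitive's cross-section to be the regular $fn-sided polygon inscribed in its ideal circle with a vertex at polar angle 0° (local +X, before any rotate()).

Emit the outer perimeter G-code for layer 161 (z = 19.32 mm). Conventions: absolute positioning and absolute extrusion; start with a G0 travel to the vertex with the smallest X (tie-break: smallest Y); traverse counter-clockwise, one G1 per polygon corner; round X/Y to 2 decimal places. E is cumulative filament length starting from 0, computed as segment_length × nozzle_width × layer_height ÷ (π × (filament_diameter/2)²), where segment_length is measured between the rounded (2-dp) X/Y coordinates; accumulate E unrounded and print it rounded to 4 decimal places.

G0 X-6.00 Y0.00 Z19.32
G1 X-5.20 Y-3.00 E0.0620
G1 X-3.00 Y-5.20 E0.1240
G1 X0.00 Y-6.00 E0.1860
G1 X3.00 Y-5.20 E0.2480
G1 X5.20 Y-3.00 E0.3101
G1 X6.00 Y0.00 E0.3720
G1 X5.20 Y3.00 E0.4340
G1 X3.00 Y5.20 E0.4961
G1 X0.00 Y6.00 E0.5580
G1 X-3.00 Y5.20 E0.6200
G1 X-5.20 Y3.00 E0.6821
G1 X-6.00 Y0.00 E0.7440

At z = 19.32 mm: the r=6 cylinder gives a regular 12-gon of circumradius 6 (constant along its height). The outline is a single polygon with 12 vertices. Extrusion per mm of travel: 0.4 × 0.12 / (π × 0.875²) = 0.019956. Accumulating E over each segment gives final E = 0.7440.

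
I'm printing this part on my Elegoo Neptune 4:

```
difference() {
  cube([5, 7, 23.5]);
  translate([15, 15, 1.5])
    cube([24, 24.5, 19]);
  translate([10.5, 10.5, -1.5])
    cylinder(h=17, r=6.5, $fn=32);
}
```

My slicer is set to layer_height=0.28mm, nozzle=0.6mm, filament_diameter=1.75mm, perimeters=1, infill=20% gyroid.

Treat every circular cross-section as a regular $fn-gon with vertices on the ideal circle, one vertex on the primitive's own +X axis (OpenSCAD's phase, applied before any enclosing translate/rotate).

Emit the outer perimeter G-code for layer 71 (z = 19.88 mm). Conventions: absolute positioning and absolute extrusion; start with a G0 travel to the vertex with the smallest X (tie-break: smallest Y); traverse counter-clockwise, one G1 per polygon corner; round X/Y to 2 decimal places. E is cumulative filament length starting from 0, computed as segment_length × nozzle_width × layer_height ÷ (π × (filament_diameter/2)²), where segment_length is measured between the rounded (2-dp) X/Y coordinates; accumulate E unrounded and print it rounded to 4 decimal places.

G0 X0.00 Y0.00 Z19.88
G1 X5.00 Y0.00 E0.3492
G1 X5.00 Y7.00 E0.8382
G1 X0.00 Y7.00 E1.1874
G1 X0.00 Y0.00 E1.6763

At z = 19.88 mm: the cube (footprint 5×7) is included at this height; the cube at (15, 15) (footprint 24×24.5) is included at this height; the cylinder at (10.5, 10.5) is not intersected at this z (z outside [-1.5, 15.5]); After the difference (first − rest): starting from the 5×7 cube, the 24×24.5 cube at (15, 15) misses the remaining region (no effect) — 1 connected region. The outline is a single polygon with 4 vertices. Extrusion per mm of travel: 0.6 × 0.28 / (π × 0.875²) = 0.069846. Accumulating E over each segment gives final E = 1.6763.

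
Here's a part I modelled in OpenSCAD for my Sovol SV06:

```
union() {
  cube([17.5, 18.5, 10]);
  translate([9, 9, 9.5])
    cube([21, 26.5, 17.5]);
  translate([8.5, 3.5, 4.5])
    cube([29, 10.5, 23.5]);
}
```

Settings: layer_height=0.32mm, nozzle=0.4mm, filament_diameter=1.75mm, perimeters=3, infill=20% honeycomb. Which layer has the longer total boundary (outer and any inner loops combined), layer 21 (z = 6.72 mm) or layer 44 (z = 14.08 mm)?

layer 44 (z = 14.08 mm)

Layer 21 (z = 6.72): the 17.5×18.5 cube contributes its full rectangle (perimeter 72.00 mm); the cube at (9, 9) is absent (z outside [9.5, 27]); the 29×10.5 cube at (8.5, 3.5) contributes its full rectangle (perimeter 79.00 mm); Merging all regions: the regions partially overlap (shared area 94.50 mm²), so the edge portions inside another operand are dropped and the merged outline is re-measured after clipping — boundary = 112.00 mm. So its perimeter = 112.00 mm. Layer 44 (z = 14.08): the cube is absent (z outside [0, 10]); the cube at (9, 9) (footprint 21×26.5) is included at this height (perimeter 95.00 mm); the cube at (8.5, 3.5) is present — its section is the full 29×10.5 rectangle (perimeter 79.00 mm); Combining (union): the regions partially overlap (shared area 105.00 mm²), so the edge portions inside another operand are dropped and the merged outline is re-measured after clipping — boundary = 122.00 mm. So its perimeter = 122.00 mm. Layer 44 is larger (122.00 vs 112.00 mm).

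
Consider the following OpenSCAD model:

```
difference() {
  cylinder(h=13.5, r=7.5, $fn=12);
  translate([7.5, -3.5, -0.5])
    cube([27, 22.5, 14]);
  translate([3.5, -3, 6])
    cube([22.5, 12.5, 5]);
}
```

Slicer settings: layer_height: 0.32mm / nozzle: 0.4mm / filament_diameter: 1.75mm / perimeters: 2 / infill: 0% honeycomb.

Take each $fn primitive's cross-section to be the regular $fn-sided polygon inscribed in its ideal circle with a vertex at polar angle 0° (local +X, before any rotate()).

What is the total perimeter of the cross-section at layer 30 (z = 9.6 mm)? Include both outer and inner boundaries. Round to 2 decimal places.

48.22 mm

At z = 9.6 mm: the r=7.5 cylinder contributes a regular 12-gon of circumradius 7.5 (perimeter = 2·12·7.500·sin(180°/12) = 46.59 mm); the cube at (7.5, -3.5) (footprint 27×22.5) is included at this height (perimeter 99.00 mm); the cube at (3.5, -3) is present — its section is the full 22.5×12.5 rectangle (perimeter 70.00 mm); Taking the first minus the rest: starting from the r=7.5 cylinder, the 27×22.5 cube at (7.5, -3.5) misses the remaining region (no effect); the 22.5×12.5 cube at (3.5, -3) partially overlaps it — only the 28.37 mm² overlap (of its 281.25 mm²) is removed, clipping the outline — boundary = 48.22 mm. Overall, the cross-section is a single solid region. Total boundary length (outer) = 48.22 mm.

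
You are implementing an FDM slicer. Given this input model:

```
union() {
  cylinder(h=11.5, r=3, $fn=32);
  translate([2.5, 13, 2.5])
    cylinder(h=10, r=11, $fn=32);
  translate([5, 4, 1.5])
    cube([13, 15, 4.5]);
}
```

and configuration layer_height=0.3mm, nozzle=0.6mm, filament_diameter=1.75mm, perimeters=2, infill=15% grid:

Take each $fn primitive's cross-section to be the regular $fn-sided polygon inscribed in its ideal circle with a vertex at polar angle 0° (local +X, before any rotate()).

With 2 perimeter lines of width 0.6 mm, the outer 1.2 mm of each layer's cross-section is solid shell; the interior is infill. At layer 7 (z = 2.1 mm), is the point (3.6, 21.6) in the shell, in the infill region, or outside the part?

outside

At z = 2.1 mm: the r=3 cylinder contributes a regular 32-gon of circumradius 3; the cylinder at (2.5, 13) is absent (z outside [2.5, 12.5]); the 13×15 cube at (5, 4) contributes its full rectangle; Combining (union): the 2 present regions are separate (no shared area or edge), so areas and boundary lengths simply add and each stays a separate island — 2 connected regions. Overall, the cross-section has 2 separate islands. The nearest boundary edge runs (5.00, 4.00)→(5.00, 19.00); distance from the point to it = 2.95 mm. The point is not inside any of the regions above, so it lies outside the cross-section (2.95 mm from the nearest boundary).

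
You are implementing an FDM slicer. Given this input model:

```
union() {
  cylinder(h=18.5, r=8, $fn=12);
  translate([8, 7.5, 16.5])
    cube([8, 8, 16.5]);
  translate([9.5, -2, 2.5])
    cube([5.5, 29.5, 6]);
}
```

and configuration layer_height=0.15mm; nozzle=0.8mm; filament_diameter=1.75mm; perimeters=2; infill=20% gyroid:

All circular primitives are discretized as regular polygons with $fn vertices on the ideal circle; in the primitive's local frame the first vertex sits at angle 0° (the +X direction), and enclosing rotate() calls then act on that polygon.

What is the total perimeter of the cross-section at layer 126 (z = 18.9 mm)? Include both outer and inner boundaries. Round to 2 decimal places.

32.00 mm

At z = 18.9 mm: the cylinder does not reach this height (z outside [0, 18.5]); the cube at (8, 7.5) (footprint 8×8) is included at this height (perimeter 32.00 mm); the cube at (9.5, -2) does not reach this height (z outside [2.5, 8.5]); Combining (union): only the 8×8 cube at (8, 7.5) is present, so the union is just that shape — boundary = 32.00 mm. Overall, the cross-section is a single solid region. Total boundary length (outer) = 32.00 mm.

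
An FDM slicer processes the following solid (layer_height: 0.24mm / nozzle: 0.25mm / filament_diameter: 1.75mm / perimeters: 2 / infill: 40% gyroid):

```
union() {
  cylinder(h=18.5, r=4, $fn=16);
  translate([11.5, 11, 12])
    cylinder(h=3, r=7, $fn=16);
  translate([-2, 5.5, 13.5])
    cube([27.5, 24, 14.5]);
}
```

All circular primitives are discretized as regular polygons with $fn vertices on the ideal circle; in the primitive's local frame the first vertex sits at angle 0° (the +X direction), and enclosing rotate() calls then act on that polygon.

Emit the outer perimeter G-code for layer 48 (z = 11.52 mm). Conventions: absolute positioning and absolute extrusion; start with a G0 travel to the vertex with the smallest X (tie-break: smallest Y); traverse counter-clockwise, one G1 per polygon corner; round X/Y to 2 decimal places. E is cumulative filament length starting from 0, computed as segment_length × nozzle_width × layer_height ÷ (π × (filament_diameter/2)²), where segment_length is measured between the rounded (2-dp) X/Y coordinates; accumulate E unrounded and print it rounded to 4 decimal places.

G0 X-4.00 Y0.00 Z11.52
G1 X-3.70 Y-1.53 E0.0389
G1 X-2.83 Y-2.83 E0.0779
G1 X-1.53 Y-3.70 E0.1169
G1 X0.00 Y-4.00 E0.1558
G1 X1.53 Y-3.70 E0.1947
G1 X2.83 Y-2.83 E0.2337
G1 X3.70 Y-1.53 E0.2728
G1 X4.00 Y0.00 E0.3117
G1 X3.70 Y1.53 E0.3505
G1 X2.83 Y2.83 E0.3896
G1 X1.53 Y3.70 E0.4286
G1 X0.00 Y4.00 E0.4675
G1 X-1.53 Y3.70 E0.5064
G1 X-2.83 Y2.83 E0.5454
G1 X-3.70 Y1.53 E0.5844
G1 X-4.00 Y0.00 E0.6233

At z = 11.52 mm: the cylinder: section is a regular 16-gon, circumradius r=4; the cylinder at (11.5, 11) does not reach this height (z outside [12, 15]); the cube at (-2, 5.5) is not intersected at this z (z outside [13.5, 28]); Taking the union: only the r=4 cylinder is present, so the union is just that shape — 1 connected region. The outline is a single polygon with 16 vertices. Extrusion per mm of travel: 0.25 × 0.24 / (π × 0.875²) = 0.024945. Accumulating E over each segment gives final E = 0.6233.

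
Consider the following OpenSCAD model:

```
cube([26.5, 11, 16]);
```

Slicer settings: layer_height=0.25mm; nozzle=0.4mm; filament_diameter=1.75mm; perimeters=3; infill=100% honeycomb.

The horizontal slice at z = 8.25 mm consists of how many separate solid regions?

At z = 8.25 mm: the cube is present — its section is the full 26.5×11 rectangle. The result has 1 disconnected region.

1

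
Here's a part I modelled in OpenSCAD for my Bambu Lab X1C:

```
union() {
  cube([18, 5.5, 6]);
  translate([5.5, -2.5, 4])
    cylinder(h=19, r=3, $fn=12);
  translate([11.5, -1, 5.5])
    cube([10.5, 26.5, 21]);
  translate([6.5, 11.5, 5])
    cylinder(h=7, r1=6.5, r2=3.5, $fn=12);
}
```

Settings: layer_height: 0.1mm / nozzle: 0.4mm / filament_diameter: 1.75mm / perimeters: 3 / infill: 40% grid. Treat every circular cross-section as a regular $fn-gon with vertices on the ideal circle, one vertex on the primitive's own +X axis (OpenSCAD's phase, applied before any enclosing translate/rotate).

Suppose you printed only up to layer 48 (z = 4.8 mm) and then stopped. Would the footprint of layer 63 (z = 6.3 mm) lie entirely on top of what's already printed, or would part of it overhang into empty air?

part overhangs

Compare the two slices. At z = 4.8: the cube is present — its section is the full 18×5.5 rectangle (area 99.00 mm²); the r=3 cylinder at (5.5, -2.5) gives a regular 12-gon of circumradius 3 (constant along its height) (area = (12/2)·3.000²·sin(360°/12) = 27.00 mm²); the cube at (11.5, -1) does not reach this height (z outside [5.5, 26.5]); the cone at (6.5, 11.5) is absent (z outside [5, 12]); Combining (union): the regions partially overlap — summed areas 126.00 mm² minus the doubly-counted overlap 0.91 mm² gives 125.09 mm² — area = 125.09 mm². At z = 6.3: the cube does not reach this height (z outside [0, 6]); the cylinder at (5.5, -2.5): section is a regular 12-gon, circumradius r=3 (area = (12/2)·3.000²·sin(360°/12) = 27.00 mm²); the cube at (11.5, -1) is present — its section is the full 10.5×26.5 rectangle (area 278.25 mm²); the cone at (6.5, 11.5) contributes a regular 12-gon of circumradius 5.943 (interpolated between r1=6.5 and r2=3.5 at t=0.186) (area = (12/2)·5.943²·sin(360°/12) = 105.95 mm²); Combining (union): the regions partially overlap — summed areas 411.20 mm² minus the doubly-counted overlap 3.26 mm² gives 407.94 mm² — area = 407.94 mm². Checking containment: at z = 6.3 the cross-section extends beyond the z = 4.8 cross-section by about 345.19 mm².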